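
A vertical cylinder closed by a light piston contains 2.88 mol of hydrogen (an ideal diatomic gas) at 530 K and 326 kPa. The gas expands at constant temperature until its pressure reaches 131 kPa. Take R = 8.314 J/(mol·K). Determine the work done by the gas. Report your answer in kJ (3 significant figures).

W ≈ 11.6 kJ

Isothermal process: W = nRT ln(V₂/V₁) = nRT ln(P₁/P₂).
W = (2.88)(8.314)(530) × ln(326/131)
  = 12690 × ln(2.489) = 12690 × 0.9117
W_by_gas = 11570 J.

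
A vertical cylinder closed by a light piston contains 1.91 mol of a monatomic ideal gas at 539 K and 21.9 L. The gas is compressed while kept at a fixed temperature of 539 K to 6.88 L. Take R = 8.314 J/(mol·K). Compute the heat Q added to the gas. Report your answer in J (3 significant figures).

Q ≈ -9910 J

Isothermal ⇒ ΔU = 0, so Q = W = nRT ln(V₂/V₁).
Q = (1.91)(8.314)(539) ln(6.88/21.9) = 8559 × -1.158 = -9910 J.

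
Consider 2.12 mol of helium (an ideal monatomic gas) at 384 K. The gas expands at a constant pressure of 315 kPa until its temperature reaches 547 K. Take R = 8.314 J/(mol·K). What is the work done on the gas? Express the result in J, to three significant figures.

W ≈ -2870 J

Isobaric: W = P ΔV = nR ΔT.
W = (2.12)(8.314)(547 − 384) = 2873 J.
Work on gas = −W_by = -2873 J.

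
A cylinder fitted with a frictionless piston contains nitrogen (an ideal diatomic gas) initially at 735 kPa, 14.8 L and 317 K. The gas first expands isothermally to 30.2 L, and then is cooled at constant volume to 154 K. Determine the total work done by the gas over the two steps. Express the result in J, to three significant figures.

W_total ≈ 7760 J

Step 1 (isothermal): W = P₁V₁ ln(V₂/V₁) = (10878) ln(30.2/14.8) = 7758 J.
Step 2 (isochoric): W = 0 (constant volume).
W_total = 7758 + 0 = 7758 J.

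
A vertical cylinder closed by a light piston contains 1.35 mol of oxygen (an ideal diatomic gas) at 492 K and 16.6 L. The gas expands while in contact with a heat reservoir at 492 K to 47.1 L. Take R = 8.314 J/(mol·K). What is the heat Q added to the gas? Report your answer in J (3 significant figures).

Q ≈ 5760 J

Isothermal ⇒ ΔU = 0, so Q = W = nRT ln(V₂/V₁).
Q = (1.35)(8.314)(492) ln(47.1/16.6) = 5522 × 1.043 = 5759 J.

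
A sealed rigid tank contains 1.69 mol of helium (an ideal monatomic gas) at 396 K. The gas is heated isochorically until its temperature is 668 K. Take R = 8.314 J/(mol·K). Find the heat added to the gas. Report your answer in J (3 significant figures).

Q ≈ 5730 J

Constant volume ⇒ W = 0, so Q = ΔU = nCᵥΔT with Cᵥ = 3R/2 = 12.47 J/(mol·K).
ΔU = (1.69)(12.47)(668 − 396) = 5733 J.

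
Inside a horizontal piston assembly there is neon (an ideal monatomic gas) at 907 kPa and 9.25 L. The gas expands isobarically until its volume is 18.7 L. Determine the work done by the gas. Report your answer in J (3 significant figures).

W ≈ 8570 J

Isobaric: W = P ΔV.
W = (907 kPa)(18.7 − 9.25 L) = (907)(9.45) = 8571 J.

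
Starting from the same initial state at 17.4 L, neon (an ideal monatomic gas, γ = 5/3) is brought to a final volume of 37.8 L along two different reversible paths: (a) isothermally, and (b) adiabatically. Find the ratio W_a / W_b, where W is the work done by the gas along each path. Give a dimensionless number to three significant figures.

W_a / W_b ≈ 1.28

Path (a) isothermal: W = P₁V₁ ln(V₂/V₁) → W_a/(P₁V₁) = 0.7758.
Path (b) adiabatic: W = P₁V₁(1 − (V₁/V₂)^(γ−1))/(γ−1) → W_b/(P₁V₁) = 0.6057.
W_a / W_b = 0.7758 / 0.6057 = 1.281.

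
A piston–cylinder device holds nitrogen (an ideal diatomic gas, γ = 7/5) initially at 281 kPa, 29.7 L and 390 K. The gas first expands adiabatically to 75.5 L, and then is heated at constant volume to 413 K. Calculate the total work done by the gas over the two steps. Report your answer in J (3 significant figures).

Step 1 (adiabatic): W = (P₁V₁ − P₂V₂)/(γ−1) = (8346 − 5746)/0.4 = 6499 J.
Step 2 (isochoric): W = 0 (constant volume).
W_total = 6499 + 0 = 6499 J.

W_total ≈ 6500 J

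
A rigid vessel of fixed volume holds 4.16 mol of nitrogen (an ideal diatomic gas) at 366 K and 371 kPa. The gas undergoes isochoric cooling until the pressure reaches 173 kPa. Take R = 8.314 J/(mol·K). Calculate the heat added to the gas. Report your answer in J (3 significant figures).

Constant volume ⇒ W = 0, so Q = ΔU = nCᵥΔT with Cᵥ = 5R/2 = 20.79 J/(mol·K).
At constant V, T₂/T₁ = P₂/P₁ ⇒ ΔT = T₁(P₂/P₁ − 1) = 366·(173/371 − 1) = -195.3 K.
ΔU = (4.16)(20.79)(-195.3) = -16889 J.

Q ≈ -16900 J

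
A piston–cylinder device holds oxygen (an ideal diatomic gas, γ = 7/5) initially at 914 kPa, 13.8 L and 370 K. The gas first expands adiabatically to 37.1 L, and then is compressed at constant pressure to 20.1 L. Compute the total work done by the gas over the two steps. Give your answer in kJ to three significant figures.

W_total ≈ 6.41 kJ

Step 1 (adiabatic): W = (P₁V₁ − P₂V₂)/(γ−1) = (12613 − 8492)/0.4 = 10302 J.
After step 1: P = 228.9 kPa, V = 37.1 L, T = 249.1 K.
Step 2 (isobaric): W = PΔV = (228.9 kPa)(20.1 − 37.1 L) = -3891 J.
W_total = 10302 − 3891 = 6411 J.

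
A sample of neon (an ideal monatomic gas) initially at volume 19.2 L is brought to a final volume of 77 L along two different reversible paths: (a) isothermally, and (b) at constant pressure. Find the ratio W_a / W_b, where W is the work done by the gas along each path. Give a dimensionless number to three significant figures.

W_a / W_b ≈ 0.461

Path (a) isothermal: W = P₁V₁ ln(V₂/V₁) → W_a/(P₁V₁) = 1.389.
Path (b) isobaric: W = P₁(V₂ − V₁) → W_b/(P₁V₁) = 3.01.
W_a / W_b = 1.389 / 3.01 = 0.4614.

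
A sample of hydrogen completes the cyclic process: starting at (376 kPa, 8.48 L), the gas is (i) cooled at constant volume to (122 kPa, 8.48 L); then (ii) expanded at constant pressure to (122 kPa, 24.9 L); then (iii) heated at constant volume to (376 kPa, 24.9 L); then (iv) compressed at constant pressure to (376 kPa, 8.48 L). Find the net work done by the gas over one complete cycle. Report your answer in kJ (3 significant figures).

W_net ≈ -4.17 kJ

Constant-volume legs do no work.
W(ii) = (122)(24.9 − 8.48) = 2003 J; W(iv) = (376)(8.48 − 24.9) = -6174 J.
W_net = 2003 − 6174 = -4171 J (the counter-clockwise enclosed area).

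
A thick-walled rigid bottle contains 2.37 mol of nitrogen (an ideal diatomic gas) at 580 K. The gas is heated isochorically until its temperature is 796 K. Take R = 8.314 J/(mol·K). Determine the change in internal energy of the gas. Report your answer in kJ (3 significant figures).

ΔU ≈ 10.6 kJ

Constant volume ⇒ W = 0, so Q = ΔU = nCᵥΔT with Cᵥ = 5R/2 = 20.79 J/(mol·K).
ΔU = (2.37)(20.79)(796 − 580) = 10640 J.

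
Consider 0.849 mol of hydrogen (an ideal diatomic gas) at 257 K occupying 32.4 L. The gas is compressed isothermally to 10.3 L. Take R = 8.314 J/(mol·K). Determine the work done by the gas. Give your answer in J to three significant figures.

W ≈ -2080 J

Isothermal: W = nRT ln(V₂/V₁).
W = (0.849)(8.314)(257) × ln(10.3/32.4)
  = 1814 × -1.146
W_by_gas = -2079 J.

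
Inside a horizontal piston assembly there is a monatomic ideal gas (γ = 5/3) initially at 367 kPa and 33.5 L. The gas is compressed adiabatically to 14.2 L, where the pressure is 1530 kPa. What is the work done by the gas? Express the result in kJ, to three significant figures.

Adiabatic: W = (P₁V₁ − P₂V₂)/(γ − 1) with γ = 5/3.
P₁V₁ = 12294 J, P₂V₂ = 21726 J.
W = (12294 − 21726) / 0.6667 = -14147 J.

W ≈ -14.1 kJ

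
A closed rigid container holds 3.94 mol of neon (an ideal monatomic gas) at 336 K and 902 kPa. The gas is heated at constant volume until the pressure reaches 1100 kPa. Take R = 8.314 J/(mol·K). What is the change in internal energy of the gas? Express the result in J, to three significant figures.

ΔU ≈ 3620 J

Constant volume ⇒ W = 0, so Q = ΔU = nCᵥΔT with Cᵥ = 3R/2 = 12.47 J/(mol·K).
At constant V, T₂/T₁ = P₂/P₁ ⇒ ΔT = T₁(P₂/P₁ − 1) = 336·(1100/902 − 1) = 73.76 K.
ΔU = (3.94)(12.47)(73.76) = 3624 J.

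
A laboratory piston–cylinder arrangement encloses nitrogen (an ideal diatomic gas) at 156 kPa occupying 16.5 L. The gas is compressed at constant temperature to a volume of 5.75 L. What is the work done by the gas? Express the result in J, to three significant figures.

Isothermal: W = nRT ln(V₂/V₁) = P₁V₁ ln(V₂/V₁).
P₁V₁ = (156 kPa)(16.5 L) = 2574 J.
W = 2574 × ln(5.75/16.5) = 2574 × -1.054
W_by_gas = -2713 J.

W ≈ -2710 J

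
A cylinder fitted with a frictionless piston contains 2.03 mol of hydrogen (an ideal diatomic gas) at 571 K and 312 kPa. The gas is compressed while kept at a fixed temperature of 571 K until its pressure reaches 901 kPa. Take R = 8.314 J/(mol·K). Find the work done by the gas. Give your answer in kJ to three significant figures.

W ≈ -10.2 kJ

Isothermal process: W = nRT ln(V₂/V₁) = nRT ln(P₁/P₂).
W = (2.03)(8.314)(571) × ln(312/901)
  = 9637 × ln(0.3463) = 9637 × -1.061
W_by_gas = -10220 J.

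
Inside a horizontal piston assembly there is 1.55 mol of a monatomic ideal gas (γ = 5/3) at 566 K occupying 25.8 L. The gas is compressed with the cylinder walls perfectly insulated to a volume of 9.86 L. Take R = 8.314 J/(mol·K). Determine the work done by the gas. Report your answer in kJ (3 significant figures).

Adiabatic: TV^(γ−1) = const with γ = 5/3.
T₂ = T₁ (V₁/V₂)^(γ−1) = 566 × (25.8/9.86)^0.667 = 566 × 1.899 = 1075 K.
W_by = nCᵥ(T₁ − T₂) = (1.55)(12.47)(566 − 1075) = -9834 J.

W ≈ -9.83 kJ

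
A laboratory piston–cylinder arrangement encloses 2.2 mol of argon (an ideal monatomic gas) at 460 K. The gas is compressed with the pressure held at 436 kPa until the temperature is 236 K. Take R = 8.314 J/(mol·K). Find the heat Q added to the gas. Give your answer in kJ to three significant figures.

Isobaric: W = nRΔT = (2.2)(8.314)(-224) = -4097 J.
ΔU = nCᵥΔT with Cᵥ = 3R/2: ΔU = (2.2)(12.47)(-224) = -6146 J.
Q = ΔU + W = -6146 − 4097 = -10243 J.

Q ≈ -10.2 kJ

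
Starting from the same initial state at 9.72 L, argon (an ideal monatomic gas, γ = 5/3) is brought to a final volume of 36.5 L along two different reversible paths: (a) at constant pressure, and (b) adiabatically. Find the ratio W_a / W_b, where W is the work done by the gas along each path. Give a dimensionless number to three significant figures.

W_a / W_b ≈ 3.13

Path (a) isobaric: W = P₁(V₂ − V₁) → W_a/(P₁V₁) = 2.755.
Path (b) adiabatic: W = P₁V₁(1 − (V₁/V₂)^(γ−1))/(γ−1) → W_b/(P₁V₁) = 0.8791.
W_a / W_b = 2.755 / 0.8791 = 3.134.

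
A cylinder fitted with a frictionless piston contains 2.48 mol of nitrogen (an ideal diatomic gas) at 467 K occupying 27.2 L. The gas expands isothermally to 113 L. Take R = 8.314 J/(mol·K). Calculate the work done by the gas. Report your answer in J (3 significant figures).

Isothermal: W = nRT ln(V₂/V₁).
W = (2.48)(8.314)(467) × ln(113/27.2)
  = 9629 × 1.424
W_by_gas = 13713 J.

W ≈ 13700 J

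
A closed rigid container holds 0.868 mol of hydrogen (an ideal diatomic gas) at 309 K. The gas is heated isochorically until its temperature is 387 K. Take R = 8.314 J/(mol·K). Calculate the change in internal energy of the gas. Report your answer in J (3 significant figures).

ΔU ≈ 1410 J

Constant volume ⇒ W = 0, so Q = ΔU = nCᵥΔT with Cᵥ = 5R/2 = 20.79 J/(mol·K).
ΔU = (0.868)(20.79)(387 − 309) = 1407 J.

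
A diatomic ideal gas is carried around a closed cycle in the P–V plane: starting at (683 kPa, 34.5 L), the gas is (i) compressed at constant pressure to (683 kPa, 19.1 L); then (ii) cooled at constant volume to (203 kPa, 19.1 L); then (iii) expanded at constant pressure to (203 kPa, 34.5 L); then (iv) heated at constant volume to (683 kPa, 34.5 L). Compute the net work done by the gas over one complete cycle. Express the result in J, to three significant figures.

W_net ≈ -7390 J

Constant-volume legs do no work.
W(i) = (683)(19.1 − 34.5) = -10518 J; W(iii) = (203)(34.5 − 19.1) = 3126 J.
W_net = -10518 + 3126 = -7392 J (the counter-clockwise enclosed area).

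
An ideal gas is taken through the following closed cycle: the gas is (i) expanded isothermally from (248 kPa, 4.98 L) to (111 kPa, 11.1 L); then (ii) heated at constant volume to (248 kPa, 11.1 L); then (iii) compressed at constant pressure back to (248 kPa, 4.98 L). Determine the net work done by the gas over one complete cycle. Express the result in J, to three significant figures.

Leg (i): W = PᵢVᵢ ln(V_f/Vᵢ) = (1235) ln(11.1/4.98) = 989.9 J.
Leg (ii): W = 0.
Leg (iii): W = PΔV = (248)(4.98 − 11.1) = -1518 J.
W_net = 989.9 − 1518 = -527.9 J.

W_net ≈ -528 J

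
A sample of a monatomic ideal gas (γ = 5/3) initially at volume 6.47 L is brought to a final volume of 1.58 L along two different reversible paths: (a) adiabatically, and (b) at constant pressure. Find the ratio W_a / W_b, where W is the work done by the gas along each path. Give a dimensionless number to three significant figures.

W_a / W_b ≈ 3.10

Path (a) adiabatic: W = P₁V₁(1 − (V₁/V₂)^(γ−1))/(γ−1) → W_a/(P₁V₁) = -2.339.
Path (b) isobaric: W = P₁(V₂ − V₁) → W_b/(P₁V₁) = -0.7558.
W_a / W_b = -2.339 / -0.7558 = 3.095.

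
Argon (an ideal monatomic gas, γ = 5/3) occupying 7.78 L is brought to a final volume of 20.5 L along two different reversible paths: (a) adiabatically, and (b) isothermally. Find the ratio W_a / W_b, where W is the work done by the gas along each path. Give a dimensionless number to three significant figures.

Path (a) adiabatic: W = P₁V₁(1 − (V₁/V₂)^(γ−1))/(γ−1) → W_a/(P₁V₁) = 0.7137.
Path (b) isothermal: W = P₁V₁ ln(V₂/V₁) → W_b/(P₁V₁) = 0.9689.
W_a / W_b = 0.7137 / 0.9689 = 0.7367.

W_a / W_b ≈ 0.737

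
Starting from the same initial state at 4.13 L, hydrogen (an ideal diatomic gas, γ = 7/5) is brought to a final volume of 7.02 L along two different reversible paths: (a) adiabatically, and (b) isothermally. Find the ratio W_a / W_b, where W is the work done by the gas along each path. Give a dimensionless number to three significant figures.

W_a / W_b ≈ 0.901

Path (a) adiabatic: W = P₁V₁(1 − (V₁/V₂)^(γ−1))/(γ−1) → W_a/(P₁V₁) = 0.478.
Path (b) isothermal: W = P₁V₁ ln(V₂/V₁) → W_b/(P₁V₁) = 0.5305.
W_a / W_b = 0.478 / 0.5305 = 0.901.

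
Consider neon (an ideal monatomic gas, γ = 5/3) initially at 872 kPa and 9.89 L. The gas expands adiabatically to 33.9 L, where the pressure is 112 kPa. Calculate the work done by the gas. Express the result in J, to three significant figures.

Adiabatic: W = (P₁V₁ − P₂V₂)/(γ − 1) with γ = 5/3.
P₁V₁ = 8624 J, P₂V₂ = 3797 J.
W = (8624 − 3797) / 0.6667 = 7241 J.

W ≈ 7240 J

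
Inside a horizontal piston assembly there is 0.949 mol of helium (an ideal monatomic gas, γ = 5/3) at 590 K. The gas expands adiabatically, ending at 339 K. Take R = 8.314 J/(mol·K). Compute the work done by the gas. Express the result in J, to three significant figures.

Adiabatic ⇒ Q = 0, so W_by = −ΔU = nCᵥ(T₁ − T₂).
Cᵥ = 3R/2 = 12.47 J/(mol·K).
W = (0.949)(12.47)(590 − 339) = 2971 J.

W ≈ 2970 J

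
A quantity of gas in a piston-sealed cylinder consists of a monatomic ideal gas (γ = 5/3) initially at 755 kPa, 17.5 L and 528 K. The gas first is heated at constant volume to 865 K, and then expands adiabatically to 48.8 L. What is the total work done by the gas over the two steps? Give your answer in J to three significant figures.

W_total ≈ 16100 J

Step 1 (isochoric): W = 0 (constant volume).
After step 1: P = 1237 kPa (V unchanged).
Step 2 (adiabatic): W = (P₁V₁ − P₂V₂)/(γ−1) = (21645 − 10926)/0.667 = 16080 J.
W_total = 0 + 16080 = 16080 J.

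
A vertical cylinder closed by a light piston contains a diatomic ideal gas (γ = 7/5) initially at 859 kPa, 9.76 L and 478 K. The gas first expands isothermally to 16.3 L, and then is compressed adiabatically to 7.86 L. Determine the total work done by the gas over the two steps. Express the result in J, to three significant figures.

W_total ≈ -2800 J

Step 1 (isothermal): W = P₁V₁ ln(V₂/V₁) = (8384) ln(16.3/9.76) = 4300 J.
After step 1: P = 514.3 kPa, V = 16.3 L, T = 478 K.
Step 2 (adiabatic): W = (P₁V₁ − P₂V₂)/(γ−1) = (8384 − 11224)/0.4 = -7100 J.
W_total = 4300 − 7100 = -2801 J.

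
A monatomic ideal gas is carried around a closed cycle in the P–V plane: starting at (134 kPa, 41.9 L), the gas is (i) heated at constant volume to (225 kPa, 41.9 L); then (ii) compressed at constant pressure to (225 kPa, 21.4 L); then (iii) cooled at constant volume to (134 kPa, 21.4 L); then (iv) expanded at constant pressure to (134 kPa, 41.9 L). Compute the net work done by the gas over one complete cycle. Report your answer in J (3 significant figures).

Constant-volume legs do no work.
W(ii) = (225)(21.4 − 41.9) = -4612 J; W(iv) = (134)(41.9 − 21.4) = 2747 J.
W_net = -4612 + 2747 = -1866 J (the counter-clockwise enclosed area).

W_net ≈ -1870 J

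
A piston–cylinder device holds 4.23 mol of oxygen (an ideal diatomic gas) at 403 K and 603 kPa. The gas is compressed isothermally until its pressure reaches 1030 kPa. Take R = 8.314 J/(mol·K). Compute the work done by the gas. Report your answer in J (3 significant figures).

Isothermal process: W = nRT ln(V₂/V₁) = nRT ln(P₁/P₂).
W = (4.23)(8.314)(403) × ln(603/1030)
  = 14173 × ln(0.5854) = 14173 × -0.5354
W_by_gas = -7588 J.

W ≈ -7590 J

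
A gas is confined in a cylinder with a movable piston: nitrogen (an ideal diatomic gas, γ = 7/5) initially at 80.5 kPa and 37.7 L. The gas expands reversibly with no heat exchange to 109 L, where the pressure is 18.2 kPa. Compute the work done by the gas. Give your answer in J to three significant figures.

W ≈ 2630 J

Adiabatic: W = (P₁V₁ − P₂V₂)/(γ − 1) with γ = 7/5.
P₁V₁ = 3035 J, P₂V₂ = 1984 J.
W = (3035 − 1984) / 0.4 = 2628 J.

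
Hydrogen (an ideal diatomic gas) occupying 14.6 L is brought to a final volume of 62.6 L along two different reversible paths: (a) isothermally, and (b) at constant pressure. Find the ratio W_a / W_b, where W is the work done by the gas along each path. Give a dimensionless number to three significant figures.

W_a / W_b ≈ 0.443

Path (a) isothermal: W = P₁V₁ ln(V₂/V₁) → W_a/(P₁V₁) = 1.456.
Path (b) isobaric: W = P₁(V₂ − V₁) → W_b/(P₁V₁) = 3.288.
W_a / W_b = 1.456 / 3.288 = 0.4428.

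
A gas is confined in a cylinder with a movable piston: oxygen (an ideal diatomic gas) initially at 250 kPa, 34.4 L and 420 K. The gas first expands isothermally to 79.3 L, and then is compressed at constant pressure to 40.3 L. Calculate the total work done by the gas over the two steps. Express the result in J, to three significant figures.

W_total ≈ 2950 J

Step 1 (isothermal): W = P₁V₁ ln(V₂/V₁) = (8600) ln(79.3/34.4) = 7183 J.
After step 1: P = 108.4 kPa, V = 79.3 L, T = 420 K.
Step 2 (isobaric): W = PΔV = (108.4 kPa)(40.3 − 79.3 L) = -4230 J.
W_total = 7183 − 4230 = 2953 J.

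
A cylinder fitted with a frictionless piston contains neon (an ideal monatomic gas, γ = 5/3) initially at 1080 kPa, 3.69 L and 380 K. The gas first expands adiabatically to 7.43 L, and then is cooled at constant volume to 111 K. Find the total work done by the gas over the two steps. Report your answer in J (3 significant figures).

Step 1 (adiabatic): W = (P₁V₁ − P₂V₂)/(γ−1) = (3985 − 2499)/0.667 = 2229 J.
Step 2 (isochoric): W = 0 (constant volume).
W_total = 2229 + 0 = 2229 J.

W_total ≈ 2230 J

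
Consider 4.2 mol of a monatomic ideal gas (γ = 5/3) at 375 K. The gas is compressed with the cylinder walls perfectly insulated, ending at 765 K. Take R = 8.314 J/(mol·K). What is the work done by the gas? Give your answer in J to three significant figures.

Adiabatic ⇒ Q = 0, so W_by = −ΔU = nCᵥ(T₁ − T₂).
Cᵥ = 3R/2 = 12.47 J/(mol·K).
W = (4.2)(12.47)(375 − 765) = -20427 J.

W ≈ -20400 J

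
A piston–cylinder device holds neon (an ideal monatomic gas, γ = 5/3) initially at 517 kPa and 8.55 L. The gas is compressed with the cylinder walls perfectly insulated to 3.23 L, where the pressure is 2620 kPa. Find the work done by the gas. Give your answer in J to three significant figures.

W ≈ -6060 J

Adiabatic: W = (P₁V₁ − P₂V₂)/(γ − 1) with γ = 5/3.
P₁V₁ = 4420 J, P₂V₂ = 8463 J.
W = (4420 − 8463) / 0.6667 = -6063 J.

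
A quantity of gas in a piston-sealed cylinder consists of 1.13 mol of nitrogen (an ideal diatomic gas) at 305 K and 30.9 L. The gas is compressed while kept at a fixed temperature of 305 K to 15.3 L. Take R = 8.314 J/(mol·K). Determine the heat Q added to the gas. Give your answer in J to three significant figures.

Q ≈ -2010 J

Isothermal ⇒ ΔU = 0, so Q = W = nRT ln(V₂/V₁).
Q = (1.13)(8.314)(305) ln(15.3/30.9) = 2865 × -0.7029 = -2014 J.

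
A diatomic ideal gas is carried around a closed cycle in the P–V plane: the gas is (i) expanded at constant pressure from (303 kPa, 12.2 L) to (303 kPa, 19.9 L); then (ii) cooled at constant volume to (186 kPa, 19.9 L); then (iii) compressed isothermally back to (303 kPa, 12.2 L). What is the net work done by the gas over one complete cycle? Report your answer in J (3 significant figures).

Leg (i): W = PΔV = (303)(19.9 − 12.2) = 2333 J.
Leg (ii): W = 0.
Leg (iii): W = PᵢVᵢ ln(V_f/Vᵢ) = (3701) ln(12.2/19.9) = -1811 J.
W_net = 2333 − 1811 = 522.1 J.

W_net ≈ 522 J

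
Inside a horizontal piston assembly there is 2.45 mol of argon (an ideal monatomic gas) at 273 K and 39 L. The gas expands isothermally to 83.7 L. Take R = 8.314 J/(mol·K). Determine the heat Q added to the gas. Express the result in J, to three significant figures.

Isothermal ⇒ ΔU = 0, so Q = W = nRT ln(V₂/V₁).
Q = (2.45)(8.314)(273) ln(83.7/39) = 5561 × 0.7637 = 4247 J.

Q ≈ 4250 J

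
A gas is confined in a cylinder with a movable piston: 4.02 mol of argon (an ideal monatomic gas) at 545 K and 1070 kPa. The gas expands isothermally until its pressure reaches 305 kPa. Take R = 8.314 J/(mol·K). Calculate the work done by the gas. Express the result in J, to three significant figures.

Isothermal process: W = nRT ln(V₂/V₁) = nRT ln(P₁/P₂).
W = (4.02)(8.314)(545) × ln(1070/305)
  = 18215 × ln(3.508) = 18215 × 1.255
W_by_gas = 22862 J.

W ≈ 22900 J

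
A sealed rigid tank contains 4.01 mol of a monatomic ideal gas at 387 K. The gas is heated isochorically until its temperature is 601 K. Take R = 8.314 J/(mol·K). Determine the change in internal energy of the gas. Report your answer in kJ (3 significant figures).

Constant volume ⇒ W = 0, so Q = ΔU = nCᵥΔT with Cᵥ = 3R/2 = 12.47 J/(mol·K).
ΔU = (4.01)(12.47)(601 − 387) = 10702 J.

ΔU ≈ 10.7 kJ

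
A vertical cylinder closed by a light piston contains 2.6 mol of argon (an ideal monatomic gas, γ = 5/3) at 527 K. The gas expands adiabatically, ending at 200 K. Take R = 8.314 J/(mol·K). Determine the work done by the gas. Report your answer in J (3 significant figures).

W ≈ 10600 J

Adiabatic ⇒ Q = 0, so W_by = −ΔU = nCᵥ(T₁ − T₂).
Cᵥ = 3R/2 = 12.47 J/(mol·K).
W = (2.6)(12.47)(527 − 200) = 10603 J.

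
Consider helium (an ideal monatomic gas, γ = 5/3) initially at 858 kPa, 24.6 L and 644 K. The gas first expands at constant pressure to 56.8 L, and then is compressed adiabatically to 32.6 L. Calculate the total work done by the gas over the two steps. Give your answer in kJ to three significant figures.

W_total ≈ -5.12 kJ

Step 1 (isobaric): W = PΔV = (858 kPa)(56.8 − 24.6 L) = 27628 J.
After step 1: P = 858 kPa, V = 56.8 L, T = 1487 K.
Step 2 (adiabatic): W = (P₁V₁ − P₂V₂)/(γ−1) = (48734 − 70565)/0.667 = -32746 J.
W_total = 27628 − 32746 = -5118 J.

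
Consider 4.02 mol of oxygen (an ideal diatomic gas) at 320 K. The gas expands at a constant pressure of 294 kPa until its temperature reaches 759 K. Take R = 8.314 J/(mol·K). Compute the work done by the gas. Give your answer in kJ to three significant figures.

W ≈ 14.7 kJ

Isobaric: W = P ΔV = nR ΔT.
W = (4.02)(8.314)(759 − 320) = 14672 J.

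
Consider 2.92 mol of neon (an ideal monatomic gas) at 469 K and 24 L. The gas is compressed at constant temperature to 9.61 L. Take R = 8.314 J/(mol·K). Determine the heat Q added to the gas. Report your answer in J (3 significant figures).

Isothermal ⇒ ΔU = 0, so Q = W = nRT ln(V₂/V₁).
Q = (2.92)(8.314)(469) ln(9.61/24) = 11386 × -0.9152 = -10421 J.

Q ≈ -10400 J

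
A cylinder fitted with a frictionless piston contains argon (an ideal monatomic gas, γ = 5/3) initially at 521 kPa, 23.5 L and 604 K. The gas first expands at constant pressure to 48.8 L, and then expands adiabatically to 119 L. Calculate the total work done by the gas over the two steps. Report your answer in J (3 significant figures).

W_total ≈ 30300 J

Step 1 (isobaric): W = PΔV = (521 kPa)(48.8 − 23.5 L) = 13181 J.
After step 1: P = 521 kPa, V = 48.8 L, T = 1254 K.
Step 2 (adiabatic): W = (P₁V₁ − P₂V₂)/(γ−1) = (25425 − 14034)/0.667 = 17087 J.
W_total = 13181 + 17087 = 30268 J.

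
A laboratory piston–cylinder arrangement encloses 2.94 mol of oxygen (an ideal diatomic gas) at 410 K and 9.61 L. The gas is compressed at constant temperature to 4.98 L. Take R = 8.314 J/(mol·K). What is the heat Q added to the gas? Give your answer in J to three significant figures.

Isothermal ⇒ ΔU = 0, so Q = W = nRT ln(V₂/V₁).
Q = (2.94)(8.314)(410) ln(4.98/9.61) = 10022 × -0.6574 = -6588 J.

Q ≈ -6590 J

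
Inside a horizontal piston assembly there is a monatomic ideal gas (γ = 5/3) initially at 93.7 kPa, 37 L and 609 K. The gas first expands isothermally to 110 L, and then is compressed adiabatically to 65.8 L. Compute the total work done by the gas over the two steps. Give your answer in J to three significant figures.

W_total ≈ 1650 J

Step 1 (isothermal): W = P₁V₁ ln(V₂/V₁) = (3467) ln(110/37) = 3777 J.
After step 1: P = 31.52 kPa, V = 110 L, T = 609 K.
Step 2 (adiabatic): W = (P₁V₁ − P₂V₂)/(γ−1) = (3467 − 4883)/0.667 = -2125 J.
W_total = 3777 − 2125 = 1653 J.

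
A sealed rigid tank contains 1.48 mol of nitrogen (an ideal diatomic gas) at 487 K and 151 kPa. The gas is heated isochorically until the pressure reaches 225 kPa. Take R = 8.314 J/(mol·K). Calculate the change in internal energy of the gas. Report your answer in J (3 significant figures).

ΔU ≈ 7340 J

Constant volume ⇒ W = 0, so Q = ΔU = nCᵥΔT with Cᵥ = 5R/2 = 20.79 J/(mol·K).
At constant V, T₂/T₁ = P₂/P₁ ⇒ ΔT = T₁(P₂/P₁ − 1) = 487·(225/151 − 1) = 238.7 K.
ΔU = (1.48)(20.79)(238.7) = 7342 J.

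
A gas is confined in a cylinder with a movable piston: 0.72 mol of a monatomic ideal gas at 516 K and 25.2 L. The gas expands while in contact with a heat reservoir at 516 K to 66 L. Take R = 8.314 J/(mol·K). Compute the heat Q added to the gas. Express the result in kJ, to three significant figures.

Isothermal ⇒ ΔU = 0, so Q = W = nRT ln(V₂/V₁).
Q = (0.72)(8.314)(516) ln(66/25.2) = 3089 × 0.9628 = 2974 J.

Q ≈ 2.97 kJ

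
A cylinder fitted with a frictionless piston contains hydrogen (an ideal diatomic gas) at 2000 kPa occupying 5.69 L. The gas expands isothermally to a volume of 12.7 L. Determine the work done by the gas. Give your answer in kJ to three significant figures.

Isothermal: W = nRT ln(V₂/V₁) = P₁V₁ ln(V₂/V₁).
P₁V₁ = (2000 kPa)(5.69 L) = 11380 J.
W = 11380 × ln(12.7/5.69) = 11380 × 0.8029
W_by_gas = 9137 J.

W ≈ 9.14 kJ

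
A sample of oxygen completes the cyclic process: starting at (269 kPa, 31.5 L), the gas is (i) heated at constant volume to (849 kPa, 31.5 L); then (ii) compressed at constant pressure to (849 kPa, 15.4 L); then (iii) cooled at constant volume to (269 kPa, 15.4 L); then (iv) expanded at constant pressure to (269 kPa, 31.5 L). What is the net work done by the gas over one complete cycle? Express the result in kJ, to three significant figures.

W_net ≈ -9.34 kJ

Constant-volume legs do no work.
W(ii) = (849)(15.4 − 31.5) = -13669 J; W(iv) = (269)(31.5 − 15.4) = 4331 J.
W_net = -13669 + 4331 = -9338 J (the counter-clockwise enclosed area).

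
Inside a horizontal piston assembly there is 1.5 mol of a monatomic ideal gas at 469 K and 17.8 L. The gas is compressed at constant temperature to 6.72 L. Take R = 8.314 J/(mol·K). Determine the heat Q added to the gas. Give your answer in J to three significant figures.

Q ≈ -5700 J

Isothermal ⇒ ΔU = 0, so Q = W = nRT ln(V₂/V₁).
Q = (1.5)(8.314)(469) ln(6.72/17.8) = 5849 × -0.9741 = -5697 J.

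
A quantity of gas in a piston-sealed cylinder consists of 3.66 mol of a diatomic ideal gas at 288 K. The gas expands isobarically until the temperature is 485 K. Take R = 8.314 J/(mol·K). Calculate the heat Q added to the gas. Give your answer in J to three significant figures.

Q ≈ 21000 J

Isobaric: W = nRΔT = (3.66)(8.314)(197) = 5995 J.
ΔU = nCᵥΔT with Cᵥ = 5R/2: ΔU = (3.66)(20.79)(197) = 14986 J.
Q = ΔU + W = 14986 + 5995 = 20981 J.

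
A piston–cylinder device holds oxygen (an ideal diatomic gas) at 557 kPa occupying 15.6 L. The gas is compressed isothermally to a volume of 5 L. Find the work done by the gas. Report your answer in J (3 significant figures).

W ≈ -9890 J

Isothermal: W = nRT ln(V₂/V₁) = P₁V₁ ln(V₂/V₁).
P₁V₁ = (557 kPa)(15.6 L) = 8689 J.
W = 8689 × ln(5/15.6) = 8689 × -1.138
W_by_gas = -9887 J.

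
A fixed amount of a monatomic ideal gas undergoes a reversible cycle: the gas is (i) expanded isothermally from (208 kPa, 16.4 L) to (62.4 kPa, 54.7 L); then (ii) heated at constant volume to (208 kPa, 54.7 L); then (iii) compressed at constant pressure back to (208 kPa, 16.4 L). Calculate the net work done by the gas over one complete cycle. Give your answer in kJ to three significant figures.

Leg (i): W = PᵢVᵢ ln(V_f/Vᵢ) = (3411) ln(54.7/16.4) = 4109 J.
Leg (ii): W = 0.
Leg (iii): W = PΔV = (208)(16.4 − 54.7) = -7966 J.
W_net = 4109 − 7966 = -3857 J.

W_net ≈ -3.86 kJ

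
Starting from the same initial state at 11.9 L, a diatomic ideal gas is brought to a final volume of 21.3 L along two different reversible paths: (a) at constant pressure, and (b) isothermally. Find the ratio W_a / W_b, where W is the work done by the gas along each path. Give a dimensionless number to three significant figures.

W_a / W_b ≈ 1.36

Path (a) isobaric: W = P₁(V₂ − V₁) → W_a/(P₁V₁) = 0.7899.
Path (b) isothermal: W = P₁V₁ ln(V₂/V₁) → W_b/(P₁V₁) = 0.5822.
W_a / W_b = 0.7899 / 0.5822 = 1.357.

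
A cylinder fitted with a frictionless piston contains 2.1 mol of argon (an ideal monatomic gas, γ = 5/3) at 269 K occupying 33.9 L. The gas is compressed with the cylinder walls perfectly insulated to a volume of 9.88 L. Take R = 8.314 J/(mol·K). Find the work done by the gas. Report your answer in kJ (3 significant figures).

W ≈ -8.98 kJ

Adiabatic: TV^(γ−1) = const with γ = 5/3.
T₂ = T₁ (V₁/V₂)^(γ−1) = 269 × (33.9/9.88)^0.667 = 269 × 2.275 = 611.9 K.
W_by = nCᵥ(T₁ − T₂) = (2.1)(12.47)(269 − 611.9) = -8981 J.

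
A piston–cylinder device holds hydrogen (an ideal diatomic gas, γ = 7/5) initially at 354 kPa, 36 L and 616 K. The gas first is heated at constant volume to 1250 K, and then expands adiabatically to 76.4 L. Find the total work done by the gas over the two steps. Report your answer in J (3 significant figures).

W_total ≈ 16800 J

Step 1 (isochoric): W = 0 (constant volume).
After step 1: P = 718.3 kPa (V unchanged).
Step 2 (adiabatic): W = (P₁V₁ − P₂V₂)/(γ−1) = (25860 − 19139)/0.4 = 16804 J.
W_total = 0 + 16804 = 16804 J.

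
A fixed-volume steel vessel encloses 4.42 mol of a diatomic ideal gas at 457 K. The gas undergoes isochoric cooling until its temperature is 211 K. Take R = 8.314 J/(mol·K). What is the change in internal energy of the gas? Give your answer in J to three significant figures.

Constant volume ⇒ W = 0, so Q = ΔU = nCᵥΔT with Cᵥ = 5R/2 = 20.79 J/(mol·K).
ΔU = (4.42)(20.79)(211 − 457) = -22600 J.

ΔU ≈ -22600 J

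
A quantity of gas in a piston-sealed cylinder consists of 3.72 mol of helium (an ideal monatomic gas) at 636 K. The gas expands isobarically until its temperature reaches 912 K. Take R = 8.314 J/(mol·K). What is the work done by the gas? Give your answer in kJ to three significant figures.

Isobaric: W = P ΔV = nR ΔT.
W = (3.72)(8.314)(912 − 636) = 8536 J.

W ≈ 8.54 kJ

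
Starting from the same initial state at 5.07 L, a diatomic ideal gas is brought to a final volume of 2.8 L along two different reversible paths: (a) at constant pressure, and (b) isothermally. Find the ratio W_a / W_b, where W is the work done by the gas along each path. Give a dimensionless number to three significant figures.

Path (a) isobaric: W = P₁(V₂ − V₁) → W_a/(P₁V₁) = -0.4477.
Path (b) isothermal: W = P₁V₁ ln(V₂/V₁) → W_b/(P₁V₁) = -0.5937.
W_a / W_b = -0.4477 / -0.5937 = 0.7541.

W_a / W_b ≈ 0.754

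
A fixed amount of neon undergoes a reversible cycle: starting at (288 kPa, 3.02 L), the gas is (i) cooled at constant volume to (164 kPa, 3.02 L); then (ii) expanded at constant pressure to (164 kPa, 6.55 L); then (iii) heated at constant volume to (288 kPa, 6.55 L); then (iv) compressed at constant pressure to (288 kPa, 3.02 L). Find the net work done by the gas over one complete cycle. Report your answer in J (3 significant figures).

W_net ≈ -438 J

Constant-volume legs do no work.
W(ii) = (164)(6.55 − 3.02) = 578.9 J; W(iv) = (288)(3.02 − 6.55) = -1017 J.
W_net = 578.9 − 1017 = -437.7 J (the counter-clockwise enclosed area).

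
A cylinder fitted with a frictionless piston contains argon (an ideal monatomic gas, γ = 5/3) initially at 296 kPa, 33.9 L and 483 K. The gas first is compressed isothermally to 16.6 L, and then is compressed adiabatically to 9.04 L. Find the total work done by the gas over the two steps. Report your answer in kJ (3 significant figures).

W_total ≈ -14.7 kJ

Step 1 (isothermal): W = P₁V₁ ln(V₂/V₁) = (10034) ln(16.6/33.9) = -7165 J.
After step 1: P = 604.5 kPa, V = 16.6 L, T = 483 K.
Step 2 (adiabatic): W = (P₁V₁ − P₂V₂)/(γ−1) = (10034 − 15047)/0.667 = -7519 J.
W_total = -7165 − 7519 = -14684 J.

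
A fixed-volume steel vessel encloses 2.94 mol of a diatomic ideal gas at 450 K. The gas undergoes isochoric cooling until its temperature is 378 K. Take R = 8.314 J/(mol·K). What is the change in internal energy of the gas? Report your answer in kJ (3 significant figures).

Constant volume ⇒ W = 0, so Q = ΔU = nCᵥΔT with Cᵥ = 5R/2 = 20.79 J/(mol·K).
ΔU = (2.94)(20.79)(378 − 450) = -4400 J.

ΔU ≈ -4.40 kJ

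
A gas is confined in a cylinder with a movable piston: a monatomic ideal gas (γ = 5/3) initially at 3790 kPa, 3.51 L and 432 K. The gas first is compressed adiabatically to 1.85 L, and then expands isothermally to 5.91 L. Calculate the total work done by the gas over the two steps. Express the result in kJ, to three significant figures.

Step 1 (adiabatic): W = (P₁V₁ − P₂V₂)/(γ−1) = (13303 − 20388)/0.667 = -10627 J.
After step 1: P = 11020 kPa, V = 1.85 L, T = 662.1 K.
Step 2 (isothermal): W = P₁V₁ ln(V₂/V₁) = (20388) ln(5.91/1.85) = 23680 J.
W_total = -10627 + 23680 = 13052 J.

W_total ≈ 13.1 kJ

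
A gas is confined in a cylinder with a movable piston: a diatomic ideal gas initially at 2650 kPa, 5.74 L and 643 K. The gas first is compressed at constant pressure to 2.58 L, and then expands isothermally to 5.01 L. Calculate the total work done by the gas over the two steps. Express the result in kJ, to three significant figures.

Step 1 (isobaric): W = PΔV = (2650 kPa)(2.58 − 5.74 L) = -8374 J.
After step 1: P = 2650 kPa, V = 2.58 L, T = 289 K.
Step 2 (isothermal): W = P₁V₁ ln(V₂/V₁) = (6837) ln(5.01/2.58) = 4537 J.
W_total = -8374 + 4537 = -3837 J.

W_total ≈ -3.84 kJ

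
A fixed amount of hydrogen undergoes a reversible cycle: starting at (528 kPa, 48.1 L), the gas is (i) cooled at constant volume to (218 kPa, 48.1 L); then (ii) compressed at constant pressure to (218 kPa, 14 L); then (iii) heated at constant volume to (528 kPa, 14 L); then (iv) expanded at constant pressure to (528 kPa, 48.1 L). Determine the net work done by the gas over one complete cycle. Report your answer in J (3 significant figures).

W_net ≈ 10600 J

Constant-volume legs do no work.
W(ii) = (218)(14 − 48.1) = -7434 J; W(iv) = (528)(48.1 − 14) = 18005 J.
W_net = -7434 + 18005 = 10571 J (the clockwise enclosed area).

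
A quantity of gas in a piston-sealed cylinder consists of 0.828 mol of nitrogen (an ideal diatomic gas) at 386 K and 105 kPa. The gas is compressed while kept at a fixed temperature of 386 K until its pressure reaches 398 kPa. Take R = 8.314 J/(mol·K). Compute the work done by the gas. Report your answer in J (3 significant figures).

Isothermal process: W = nRT ln(V₂/V₁) = nRT ln(P₁/P₂).
W = (0.828)(8.314)(386) × ln(105/398)
  = 2657 × ln(0.2638) = 2657 × -1.332
W_by_gas = -3541 J.

W ≈ -3540 J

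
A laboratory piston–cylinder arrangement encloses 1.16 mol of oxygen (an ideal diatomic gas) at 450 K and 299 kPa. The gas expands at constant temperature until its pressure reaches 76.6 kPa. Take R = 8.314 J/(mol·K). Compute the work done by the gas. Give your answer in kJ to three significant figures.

Isothermal process: W = nRT ln(V₂/V₁) = nRT ln(P₁/P₂).
W = (1.16)(8.314)(450) × ln(299/76.6)
  = 4340 × ln(3.903) = 4340 × 1.362
W_by_gas = 5910 J.

W ≈ 5.91 kJ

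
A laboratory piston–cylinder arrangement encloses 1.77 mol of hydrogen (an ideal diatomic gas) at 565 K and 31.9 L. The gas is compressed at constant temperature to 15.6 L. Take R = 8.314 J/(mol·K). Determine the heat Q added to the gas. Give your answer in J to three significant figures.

Q ≈ -5950 J

Isothermal ⇒ ΔU = 0, so Q = W = nRT ln(V₂/V₁).
Q = (1.77)(8.314)(565) ln(15.6/31.9) = 8314 × -0.7153 = -5948 J.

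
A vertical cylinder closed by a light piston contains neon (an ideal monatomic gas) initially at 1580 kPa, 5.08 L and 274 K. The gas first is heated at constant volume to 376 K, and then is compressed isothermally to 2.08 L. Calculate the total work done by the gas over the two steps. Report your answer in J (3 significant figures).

Step 1 (isochoric): W = 0 (constant volume).
After step 1: P = 2168 kPa (V unchanged).
Step 2 (isothermal): W = P₁V₁ ln(V₂/V₁) = (11014) ln(2.08/5.08) = -9835 J.
W_total = 0 − 9835 = -9835 J.

W_total ≈ -9840 J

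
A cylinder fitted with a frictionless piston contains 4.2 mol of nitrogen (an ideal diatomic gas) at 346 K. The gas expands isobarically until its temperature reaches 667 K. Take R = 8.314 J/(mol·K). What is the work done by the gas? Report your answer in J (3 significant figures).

W ≈ 11200 J

Isobaric: W = P ΔV = nR ΔT.
W = (4.2)(8.314)(667 − 346) = 11209 J.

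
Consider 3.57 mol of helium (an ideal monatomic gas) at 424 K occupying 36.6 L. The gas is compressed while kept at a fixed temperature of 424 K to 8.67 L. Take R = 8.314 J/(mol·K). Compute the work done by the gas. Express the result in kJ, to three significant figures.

W ≈ -18.1 kJ

Isothermal: W = nRT ln(V₂/V₁).
W = (3.57)(8.314)(424) × ln(8.67/36.6)
  = 12585 × -1.44
W_by_gas = -18124 J.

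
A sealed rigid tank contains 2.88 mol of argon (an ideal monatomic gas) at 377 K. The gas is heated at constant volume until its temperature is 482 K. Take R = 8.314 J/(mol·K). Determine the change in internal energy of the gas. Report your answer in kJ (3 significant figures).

Constant volume ⇒ W = 0, so Q = ΔU = nCᵥΔT with Cᵥ = 3R/2 = 12.47 J/(mol·K).
ΔU = (2.88)(12.47)(482 − 377) = 3771 J.

ΔU ≈ 3.77 kJ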